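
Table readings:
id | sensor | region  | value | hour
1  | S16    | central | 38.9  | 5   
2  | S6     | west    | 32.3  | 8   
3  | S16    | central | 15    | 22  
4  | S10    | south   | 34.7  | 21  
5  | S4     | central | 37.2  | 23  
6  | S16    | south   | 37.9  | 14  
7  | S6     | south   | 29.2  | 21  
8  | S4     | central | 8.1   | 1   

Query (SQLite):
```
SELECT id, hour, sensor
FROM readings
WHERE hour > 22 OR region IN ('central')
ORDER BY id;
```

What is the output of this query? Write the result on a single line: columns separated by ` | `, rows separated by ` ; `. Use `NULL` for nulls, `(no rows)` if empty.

1 | 5 | S16 ; 3 | 22 | S16 ; 5 | 23 | S4 ; 8 | 1 | S4

hour > 22: ids {5}
region IN ('central'): ids {1, 3, 5, 8}
Combine with OR.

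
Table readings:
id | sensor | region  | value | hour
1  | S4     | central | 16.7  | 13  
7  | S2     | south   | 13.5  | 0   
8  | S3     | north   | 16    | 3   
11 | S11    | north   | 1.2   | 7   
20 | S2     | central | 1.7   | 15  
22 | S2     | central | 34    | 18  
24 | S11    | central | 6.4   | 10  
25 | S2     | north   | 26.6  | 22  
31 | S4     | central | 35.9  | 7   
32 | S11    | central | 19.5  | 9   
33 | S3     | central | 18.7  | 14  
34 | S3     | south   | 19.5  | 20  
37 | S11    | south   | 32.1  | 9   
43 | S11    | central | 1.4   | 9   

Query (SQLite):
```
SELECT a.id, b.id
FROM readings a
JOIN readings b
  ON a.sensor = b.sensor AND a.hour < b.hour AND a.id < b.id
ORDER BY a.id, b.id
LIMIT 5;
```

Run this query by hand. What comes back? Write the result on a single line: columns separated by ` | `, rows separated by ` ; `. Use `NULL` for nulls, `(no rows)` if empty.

7 | 20 ; 7 | 22 ; 7 | 25 ; 8 | 33 ; 8 | 34

Pairs (a,b) with same sensor, a.hour < b.hour, a.id < b.id.
sensor groups: S11:{11,24,32,37,43} S2:{7,20,22,25} S3:{8,33,34} S4:{1,31}
Ordered by (a.id, b.id); first 5.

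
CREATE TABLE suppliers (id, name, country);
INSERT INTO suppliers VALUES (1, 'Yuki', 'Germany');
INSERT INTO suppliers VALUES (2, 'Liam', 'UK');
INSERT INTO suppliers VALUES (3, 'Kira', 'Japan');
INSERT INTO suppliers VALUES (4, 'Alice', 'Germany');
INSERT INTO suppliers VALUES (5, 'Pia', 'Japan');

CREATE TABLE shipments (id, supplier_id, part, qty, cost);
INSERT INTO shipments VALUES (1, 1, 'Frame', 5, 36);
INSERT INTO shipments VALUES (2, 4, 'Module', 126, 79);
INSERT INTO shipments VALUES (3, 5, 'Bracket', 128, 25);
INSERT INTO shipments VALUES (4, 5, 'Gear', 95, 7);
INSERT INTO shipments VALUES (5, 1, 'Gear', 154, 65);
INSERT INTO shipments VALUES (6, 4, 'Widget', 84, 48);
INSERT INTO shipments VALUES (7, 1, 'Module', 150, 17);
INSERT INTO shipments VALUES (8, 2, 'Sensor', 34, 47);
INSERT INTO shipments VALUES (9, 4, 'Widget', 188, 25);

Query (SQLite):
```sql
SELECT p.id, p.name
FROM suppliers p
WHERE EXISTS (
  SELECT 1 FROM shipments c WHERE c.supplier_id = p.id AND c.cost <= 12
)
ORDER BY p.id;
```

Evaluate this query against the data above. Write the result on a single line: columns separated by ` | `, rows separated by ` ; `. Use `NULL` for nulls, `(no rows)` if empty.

5 | Pia

For each suppliers row, check whether any shipments with matching supplier_id has cost <= 12.
Keep rows where that is true.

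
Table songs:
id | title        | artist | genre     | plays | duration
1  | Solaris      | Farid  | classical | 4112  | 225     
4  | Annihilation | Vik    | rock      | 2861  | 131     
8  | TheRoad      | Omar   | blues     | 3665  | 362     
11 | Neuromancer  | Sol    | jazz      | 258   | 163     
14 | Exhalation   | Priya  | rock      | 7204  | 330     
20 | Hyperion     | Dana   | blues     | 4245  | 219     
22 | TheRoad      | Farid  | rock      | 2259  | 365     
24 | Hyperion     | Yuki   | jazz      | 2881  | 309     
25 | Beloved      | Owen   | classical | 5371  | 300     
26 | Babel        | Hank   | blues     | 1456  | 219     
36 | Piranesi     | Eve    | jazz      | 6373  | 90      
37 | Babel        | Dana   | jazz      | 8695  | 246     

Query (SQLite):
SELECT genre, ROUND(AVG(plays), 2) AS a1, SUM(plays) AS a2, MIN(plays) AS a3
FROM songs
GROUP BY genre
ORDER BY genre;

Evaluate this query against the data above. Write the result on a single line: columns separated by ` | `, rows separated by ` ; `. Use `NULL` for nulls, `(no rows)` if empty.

blues | 3122 | 9366 | 1456 ; classical | 4741.5 | 9483 | 4112 ; jazz | 4551.75 | 18207 | 258 ; rock | 4108 | 12324 | 2259

Group songs by genre.
Per group compute: ROUND(AVG(plays), 2), SUM(plays), MIN(plays).
  blues: ids {8, 20, 26} → ROUND(AVG(plays), 2)=3122, SUM(plays)=9366, MIN(plays)=1456
  classical: ids {1, 25} → ROUND(AVG(plays), 2)=4741.5, SUM(plays)=9483, MIN(plays)=4112
  jazz: ids {11, 24, 36, 37} → ROUND(AVG(plays), 2)=4551.75, SUM(plays)=18207, MIN(plays)=258
  rock: ids {4, 14, 22} → ROUND(AVG(plays), 2)=4108, SUM(plays)=12324, MIN(plays)=2259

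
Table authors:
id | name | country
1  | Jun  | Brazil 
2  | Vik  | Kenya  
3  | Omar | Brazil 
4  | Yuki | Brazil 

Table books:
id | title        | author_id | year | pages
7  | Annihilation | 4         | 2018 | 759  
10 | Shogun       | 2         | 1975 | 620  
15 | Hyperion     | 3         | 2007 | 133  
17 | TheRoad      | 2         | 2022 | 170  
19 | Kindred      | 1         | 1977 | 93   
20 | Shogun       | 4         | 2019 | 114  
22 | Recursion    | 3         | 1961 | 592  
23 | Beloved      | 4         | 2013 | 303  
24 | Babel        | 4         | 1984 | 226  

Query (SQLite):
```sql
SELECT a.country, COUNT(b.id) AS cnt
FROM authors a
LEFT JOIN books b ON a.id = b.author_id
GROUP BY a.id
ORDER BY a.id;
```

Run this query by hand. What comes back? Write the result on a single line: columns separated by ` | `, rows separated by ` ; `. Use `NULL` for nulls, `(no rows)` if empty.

LEFT JOIN keeps every authors row; unmatched ones get NULL for books columns.
Group by authors.id and compute COUNT(b.id). COUNT(col) of an all-NULL group is 0.
  1: ids {19} → COUNT(b.id)=1
  2: ids {10, 17} → COUNT(b.id)=2
  3: ids {15, 22} → COUNT(b.id)=2
  4: ids {7, 20, 23, 24} → COUNT(b.id)=4

Brazil | 1 ; Kenya | 2 ; Brazil | 2 ; Brazil | 4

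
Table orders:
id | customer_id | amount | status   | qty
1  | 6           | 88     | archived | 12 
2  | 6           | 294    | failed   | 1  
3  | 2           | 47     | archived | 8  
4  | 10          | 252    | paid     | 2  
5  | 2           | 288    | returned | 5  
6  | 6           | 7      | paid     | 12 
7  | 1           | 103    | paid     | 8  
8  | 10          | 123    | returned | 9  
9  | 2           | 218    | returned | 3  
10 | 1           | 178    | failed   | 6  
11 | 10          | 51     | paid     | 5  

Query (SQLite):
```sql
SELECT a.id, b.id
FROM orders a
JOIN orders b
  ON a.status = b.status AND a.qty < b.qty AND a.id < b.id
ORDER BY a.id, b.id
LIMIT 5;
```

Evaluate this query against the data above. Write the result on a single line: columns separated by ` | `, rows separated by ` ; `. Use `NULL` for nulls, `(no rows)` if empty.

Pairs (a,b) with same status, a.qty < b.qty, a.id < b.id.
status groups: archived:{1,3} failed:{2,10} paid:{4,6,7,11} returned:{5,8,9}
Ordered by (a.id, b.id); first 5.

2 | 10 ; 4 | 6 ; 4 | 7 ; 4 | 11 ; 5 | 8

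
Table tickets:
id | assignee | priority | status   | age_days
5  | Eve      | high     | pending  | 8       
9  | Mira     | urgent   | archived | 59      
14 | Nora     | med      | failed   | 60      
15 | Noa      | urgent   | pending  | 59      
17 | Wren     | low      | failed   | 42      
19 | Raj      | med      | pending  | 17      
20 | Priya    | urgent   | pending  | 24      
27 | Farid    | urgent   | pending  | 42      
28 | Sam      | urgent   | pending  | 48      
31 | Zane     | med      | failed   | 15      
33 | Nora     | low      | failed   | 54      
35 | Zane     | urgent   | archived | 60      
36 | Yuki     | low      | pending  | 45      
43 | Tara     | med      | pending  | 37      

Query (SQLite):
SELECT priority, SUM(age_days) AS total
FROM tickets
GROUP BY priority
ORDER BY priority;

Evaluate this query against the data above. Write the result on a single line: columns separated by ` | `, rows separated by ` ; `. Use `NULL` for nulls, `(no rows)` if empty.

high | 8 ; low | 141 ; med | 129 ; urgent | 292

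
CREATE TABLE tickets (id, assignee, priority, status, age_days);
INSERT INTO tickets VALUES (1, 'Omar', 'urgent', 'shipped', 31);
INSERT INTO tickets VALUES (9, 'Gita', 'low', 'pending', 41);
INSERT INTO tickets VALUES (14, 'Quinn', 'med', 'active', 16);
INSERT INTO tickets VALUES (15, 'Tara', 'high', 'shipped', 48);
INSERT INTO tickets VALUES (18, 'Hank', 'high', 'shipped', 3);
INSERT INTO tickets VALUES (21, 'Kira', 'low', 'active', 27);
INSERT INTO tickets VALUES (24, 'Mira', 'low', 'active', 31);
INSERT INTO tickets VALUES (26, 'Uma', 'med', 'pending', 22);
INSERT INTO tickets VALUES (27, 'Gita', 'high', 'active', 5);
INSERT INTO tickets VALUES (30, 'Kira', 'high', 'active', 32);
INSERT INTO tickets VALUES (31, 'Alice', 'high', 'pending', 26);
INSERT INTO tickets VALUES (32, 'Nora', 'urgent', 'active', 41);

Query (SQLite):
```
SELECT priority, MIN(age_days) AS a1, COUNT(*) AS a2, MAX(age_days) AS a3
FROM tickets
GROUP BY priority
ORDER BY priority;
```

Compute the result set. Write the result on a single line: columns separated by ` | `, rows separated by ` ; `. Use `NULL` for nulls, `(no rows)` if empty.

Group tickets by priority.
Per group compute: MIN(age_days), COUNT(*), MAX(age_days).
  high: ids {15, 18, 27, 30, 31} → MIN(age_days)=3, COUNT(*)=5, MAX(age_days)=48
  low: ids {9, 21, 24} → MIN(age_days)=27, COUNT(*)=3, MAX(age_days)=41
  med: ids {14, 26} → MIN(age_days)=16, COUNT(*)=2, MAX(age_days)=22
  urgent: ids {1, 32} → MIN(age_days)=31, COUNT(*)=2, MAX(age_days)=41

high | 3 | 5 | 48 ; low | 27 | 3 | 41 ; med | 16 | 2 | 22 ; urgent | 31 | 2 | 41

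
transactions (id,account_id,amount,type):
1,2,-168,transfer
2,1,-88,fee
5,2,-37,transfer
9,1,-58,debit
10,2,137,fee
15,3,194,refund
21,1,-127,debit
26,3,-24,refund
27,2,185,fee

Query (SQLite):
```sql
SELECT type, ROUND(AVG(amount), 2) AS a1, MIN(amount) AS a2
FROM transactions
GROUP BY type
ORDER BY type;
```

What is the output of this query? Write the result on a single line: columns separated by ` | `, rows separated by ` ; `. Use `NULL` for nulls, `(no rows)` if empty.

Group transactions by type.
Per group compute: ROUND(AVG(amount), 2), MIN(amount).
  debit: ids {9, 21} → ROUND(AVG(amount), 2)=-92.5, MIN(amount)=-127
  fee: ids {2, 10, 27} → ROUND(AVG(amount), 2)=78, MIN(amount)=-88
  refund: ids {15, 26} → ROUND(AVG(amount), 2)=85, MIN(amount)=-24
  transfer: ids {1, 5} → ROUND(AVG(amount), 2)=-102.5, MIN(amount)=-168

debit | -92.5 | -127 ; fee | 78 | -88 ; refund | 85 | -24 ; transfer | -102.5 | -168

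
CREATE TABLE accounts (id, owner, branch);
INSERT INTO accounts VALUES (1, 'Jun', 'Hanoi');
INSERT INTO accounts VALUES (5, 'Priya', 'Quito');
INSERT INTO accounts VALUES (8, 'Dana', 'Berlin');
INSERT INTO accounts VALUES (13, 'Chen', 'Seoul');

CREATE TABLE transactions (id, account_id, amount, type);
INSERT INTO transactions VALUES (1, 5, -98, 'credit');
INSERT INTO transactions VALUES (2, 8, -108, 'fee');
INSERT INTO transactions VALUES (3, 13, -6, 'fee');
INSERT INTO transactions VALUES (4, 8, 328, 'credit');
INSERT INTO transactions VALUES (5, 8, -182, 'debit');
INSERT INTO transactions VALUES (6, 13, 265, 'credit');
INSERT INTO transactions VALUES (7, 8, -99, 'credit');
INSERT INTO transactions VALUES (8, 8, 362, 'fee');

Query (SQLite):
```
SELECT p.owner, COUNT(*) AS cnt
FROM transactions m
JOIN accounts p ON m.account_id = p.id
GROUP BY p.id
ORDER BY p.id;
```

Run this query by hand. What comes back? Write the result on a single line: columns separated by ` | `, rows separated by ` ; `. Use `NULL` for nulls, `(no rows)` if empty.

Join each transactions row to its accounts via account_id.
Group joined rows by accounts.id; compute COUNT(*) per group.
  5: ids {1} → COUNT(*)=1
  8: ids {2, 4, 5, 7, 8} → COUNT(*)=5
  13: ids {3, 6} → COUNT(*)=2

Priya | 1 ; Dana | 5 ; Chen | 2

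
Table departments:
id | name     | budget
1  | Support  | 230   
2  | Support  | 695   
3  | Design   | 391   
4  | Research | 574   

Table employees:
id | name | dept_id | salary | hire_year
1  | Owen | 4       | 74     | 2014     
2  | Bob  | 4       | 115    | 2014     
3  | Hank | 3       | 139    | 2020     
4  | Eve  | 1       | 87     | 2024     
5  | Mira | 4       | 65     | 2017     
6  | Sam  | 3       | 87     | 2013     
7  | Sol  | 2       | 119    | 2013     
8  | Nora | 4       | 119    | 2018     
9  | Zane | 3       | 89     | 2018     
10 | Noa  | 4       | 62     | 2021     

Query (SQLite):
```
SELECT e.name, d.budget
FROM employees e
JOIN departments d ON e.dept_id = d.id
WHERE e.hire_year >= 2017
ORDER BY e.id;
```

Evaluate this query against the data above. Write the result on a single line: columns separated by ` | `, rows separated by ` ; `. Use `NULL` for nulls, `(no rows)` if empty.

Each employees row matches the departments row where dept_id = departments.id.
Then keep rows with e.hire_year >= 2017.

Hank | 391 ; Eve | 230 ; Mira | 574 ; Nora | 574 ; Zane | 391 ; Noa | 574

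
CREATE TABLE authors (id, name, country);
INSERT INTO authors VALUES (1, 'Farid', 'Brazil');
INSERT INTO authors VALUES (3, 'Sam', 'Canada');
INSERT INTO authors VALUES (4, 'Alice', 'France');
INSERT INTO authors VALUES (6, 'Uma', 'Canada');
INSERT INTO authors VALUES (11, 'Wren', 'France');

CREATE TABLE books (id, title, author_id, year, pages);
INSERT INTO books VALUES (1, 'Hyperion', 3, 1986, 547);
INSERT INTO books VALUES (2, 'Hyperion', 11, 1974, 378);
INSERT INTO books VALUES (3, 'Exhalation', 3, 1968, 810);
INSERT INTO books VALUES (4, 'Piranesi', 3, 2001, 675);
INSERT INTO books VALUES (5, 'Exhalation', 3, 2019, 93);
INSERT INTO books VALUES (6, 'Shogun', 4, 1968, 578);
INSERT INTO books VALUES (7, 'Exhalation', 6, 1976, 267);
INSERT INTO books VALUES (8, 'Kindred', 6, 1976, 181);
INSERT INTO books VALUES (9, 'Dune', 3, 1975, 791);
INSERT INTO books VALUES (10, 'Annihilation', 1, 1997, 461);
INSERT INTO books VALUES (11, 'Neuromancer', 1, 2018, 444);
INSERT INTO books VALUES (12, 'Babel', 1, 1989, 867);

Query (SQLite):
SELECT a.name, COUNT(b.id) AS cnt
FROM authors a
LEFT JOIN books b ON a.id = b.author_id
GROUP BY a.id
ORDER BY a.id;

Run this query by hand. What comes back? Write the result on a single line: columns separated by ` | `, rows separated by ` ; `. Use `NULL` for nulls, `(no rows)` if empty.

Farid | 3 ; Sam | 5 ; Alice | 1 ; Uma | 2 ; Wren | 1

LEFT JOIN keeps every authors row; unmatched ones get NULL for books columns.
Group by authors.id and compute COUNT(b.id). COUNT(col) of an all-NULL group is 0.
  1: ids {10, 11, 12} → COUNT(b.id)=3
  3: ids {1, 3, 4, 5, 9} → COUNT(b.id)=5
  4: ids {6} → COUNT(b.id)=1
  6: ids {7, 8} → COUNT(b.id)=2
  11: ids {2} → COUNT(b.id)=1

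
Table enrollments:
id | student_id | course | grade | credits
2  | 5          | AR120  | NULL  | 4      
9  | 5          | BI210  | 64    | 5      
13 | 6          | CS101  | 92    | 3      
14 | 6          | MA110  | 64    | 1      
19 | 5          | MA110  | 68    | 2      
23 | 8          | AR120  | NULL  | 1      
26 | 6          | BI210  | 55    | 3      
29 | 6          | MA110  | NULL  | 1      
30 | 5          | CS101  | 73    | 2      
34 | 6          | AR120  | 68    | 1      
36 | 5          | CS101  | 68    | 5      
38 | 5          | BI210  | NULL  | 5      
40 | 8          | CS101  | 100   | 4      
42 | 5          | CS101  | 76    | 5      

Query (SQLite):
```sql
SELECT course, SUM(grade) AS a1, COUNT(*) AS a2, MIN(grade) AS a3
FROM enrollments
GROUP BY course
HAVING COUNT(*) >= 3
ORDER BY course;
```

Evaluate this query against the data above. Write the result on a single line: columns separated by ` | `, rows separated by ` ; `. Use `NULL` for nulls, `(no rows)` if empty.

AR120 | 68 | 3 | 68 ; BI210 | 119 | 3 | 55 ; CS101 | 409 | 5 | 68 ; MA110 | 132 | 3 | 64

Group enrollments by course.
Per group compute: SUM(grade), COUNT(*), MIN(grade).
HAVING: drop groups with fewer than 3 rows.
  AR120: ids {2, 23, 34} → SUM(grade)=68, COUNT(*)=3, MIN(grade)=68
  BI210: ids {9, 26, 38} → SUM(grade)=119, COUNT(*)=3, MIN(grade)=55
  CS101: ids {13, 30, 36, 40, 42} → SUM(grade)=409, COUNT(*)=5, MIN(grade)=68
  MA110: ids {14, 19, 29} → SUM(grade)=132, COUNT(*)=3, MIN(grade)=64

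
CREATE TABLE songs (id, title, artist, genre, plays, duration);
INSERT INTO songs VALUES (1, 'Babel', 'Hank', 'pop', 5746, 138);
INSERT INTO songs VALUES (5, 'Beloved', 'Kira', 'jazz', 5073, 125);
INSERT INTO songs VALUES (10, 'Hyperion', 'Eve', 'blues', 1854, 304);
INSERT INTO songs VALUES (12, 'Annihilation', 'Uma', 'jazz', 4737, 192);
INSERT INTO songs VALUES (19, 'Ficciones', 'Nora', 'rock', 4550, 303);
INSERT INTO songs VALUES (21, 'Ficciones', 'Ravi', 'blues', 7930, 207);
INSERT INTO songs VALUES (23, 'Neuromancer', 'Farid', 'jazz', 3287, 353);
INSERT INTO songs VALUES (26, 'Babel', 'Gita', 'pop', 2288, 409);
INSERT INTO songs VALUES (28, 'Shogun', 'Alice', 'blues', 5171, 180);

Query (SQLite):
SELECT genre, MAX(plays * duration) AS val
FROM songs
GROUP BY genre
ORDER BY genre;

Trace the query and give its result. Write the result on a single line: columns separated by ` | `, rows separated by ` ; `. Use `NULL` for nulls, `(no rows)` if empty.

blues | 1641510 ; jazz | 1160311 ; pop | 935792 ; rock | 1378650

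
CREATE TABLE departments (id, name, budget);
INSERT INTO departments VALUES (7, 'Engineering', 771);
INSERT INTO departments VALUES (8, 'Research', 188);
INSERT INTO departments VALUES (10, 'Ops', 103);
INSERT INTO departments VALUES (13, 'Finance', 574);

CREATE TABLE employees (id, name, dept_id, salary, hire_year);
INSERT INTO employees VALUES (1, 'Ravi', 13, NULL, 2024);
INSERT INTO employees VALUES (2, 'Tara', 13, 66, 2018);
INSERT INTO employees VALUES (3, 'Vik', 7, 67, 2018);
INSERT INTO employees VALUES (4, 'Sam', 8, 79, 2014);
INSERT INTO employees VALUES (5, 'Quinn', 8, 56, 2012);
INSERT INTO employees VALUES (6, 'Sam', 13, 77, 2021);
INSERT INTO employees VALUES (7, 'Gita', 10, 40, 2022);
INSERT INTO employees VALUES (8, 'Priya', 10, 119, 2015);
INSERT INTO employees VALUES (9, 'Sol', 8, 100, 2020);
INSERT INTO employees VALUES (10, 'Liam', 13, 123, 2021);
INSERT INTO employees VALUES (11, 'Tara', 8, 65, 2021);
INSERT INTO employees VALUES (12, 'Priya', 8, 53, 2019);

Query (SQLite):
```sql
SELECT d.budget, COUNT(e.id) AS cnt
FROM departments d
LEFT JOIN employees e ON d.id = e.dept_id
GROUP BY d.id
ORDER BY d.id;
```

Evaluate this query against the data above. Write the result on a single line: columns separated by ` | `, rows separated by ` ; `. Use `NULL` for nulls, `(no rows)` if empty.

771 | 1 ; 188 | 5 ; 103 | 2 ; 574 | 4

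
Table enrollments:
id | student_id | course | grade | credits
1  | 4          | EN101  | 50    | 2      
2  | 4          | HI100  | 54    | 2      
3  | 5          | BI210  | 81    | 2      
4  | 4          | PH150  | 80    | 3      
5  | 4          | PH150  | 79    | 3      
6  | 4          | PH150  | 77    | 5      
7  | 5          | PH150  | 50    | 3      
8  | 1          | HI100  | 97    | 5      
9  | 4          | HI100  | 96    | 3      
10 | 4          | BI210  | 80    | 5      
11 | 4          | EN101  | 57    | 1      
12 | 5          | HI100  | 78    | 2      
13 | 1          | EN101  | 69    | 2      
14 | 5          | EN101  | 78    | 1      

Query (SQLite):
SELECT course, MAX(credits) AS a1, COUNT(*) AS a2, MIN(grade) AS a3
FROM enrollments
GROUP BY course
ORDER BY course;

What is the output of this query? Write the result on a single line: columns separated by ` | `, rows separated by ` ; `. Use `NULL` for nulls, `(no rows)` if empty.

Group enrollments by course.
Per group compute: MAX(credits), COUNT(*), MIN(grade).
  BI210: ids {3, 10} → MAX(credits)=5, COUNT(*)=2, MIN(grade)=80
  EN101: ids {1, 11, 13, 14} → MAX(credits)=2, COUNT(*)=4, MIN(grade)=50
  HI100: ids {2, 8, 9, 12} → MAX(credits)=5, COUNT(*)=4, MIN(grade)=54
  PH150: ids {4, 5, 6, 7} → MAX(credits)=5, COUNT(*)=4, MIN(grade)=50

BI210 | 5 | 2 | 80 ; EN101 | 2 | 4 | 50 ; HI100 | 5 | 4 | 54 ; PH150 | 5 | 4 | 50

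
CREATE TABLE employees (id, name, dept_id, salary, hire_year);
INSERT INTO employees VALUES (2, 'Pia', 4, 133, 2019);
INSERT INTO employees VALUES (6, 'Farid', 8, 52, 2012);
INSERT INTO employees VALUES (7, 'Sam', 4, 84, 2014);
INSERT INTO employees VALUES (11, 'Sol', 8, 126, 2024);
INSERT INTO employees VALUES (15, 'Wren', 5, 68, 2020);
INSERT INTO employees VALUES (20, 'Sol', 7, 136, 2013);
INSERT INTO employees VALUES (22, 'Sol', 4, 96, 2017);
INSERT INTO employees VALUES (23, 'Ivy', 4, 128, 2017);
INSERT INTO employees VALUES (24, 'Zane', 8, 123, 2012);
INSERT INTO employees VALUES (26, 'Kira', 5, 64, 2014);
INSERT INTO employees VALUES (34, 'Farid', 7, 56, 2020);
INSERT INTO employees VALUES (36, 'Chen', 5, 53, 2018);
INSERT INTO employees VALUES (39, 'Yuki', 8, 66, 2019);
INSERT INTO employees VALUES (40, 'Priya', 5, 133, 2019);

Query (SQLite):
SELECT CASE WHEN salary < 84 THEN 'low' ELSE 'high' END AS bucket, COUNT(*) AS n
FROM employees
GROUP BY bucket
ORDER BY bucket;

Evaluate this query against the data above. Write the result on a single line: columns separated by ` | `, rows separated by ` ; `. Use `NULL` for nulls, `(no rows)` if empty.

Bucket rows by salary < 84 → 'low' else 'high'; count each bucket.

high | 8 ; low | 6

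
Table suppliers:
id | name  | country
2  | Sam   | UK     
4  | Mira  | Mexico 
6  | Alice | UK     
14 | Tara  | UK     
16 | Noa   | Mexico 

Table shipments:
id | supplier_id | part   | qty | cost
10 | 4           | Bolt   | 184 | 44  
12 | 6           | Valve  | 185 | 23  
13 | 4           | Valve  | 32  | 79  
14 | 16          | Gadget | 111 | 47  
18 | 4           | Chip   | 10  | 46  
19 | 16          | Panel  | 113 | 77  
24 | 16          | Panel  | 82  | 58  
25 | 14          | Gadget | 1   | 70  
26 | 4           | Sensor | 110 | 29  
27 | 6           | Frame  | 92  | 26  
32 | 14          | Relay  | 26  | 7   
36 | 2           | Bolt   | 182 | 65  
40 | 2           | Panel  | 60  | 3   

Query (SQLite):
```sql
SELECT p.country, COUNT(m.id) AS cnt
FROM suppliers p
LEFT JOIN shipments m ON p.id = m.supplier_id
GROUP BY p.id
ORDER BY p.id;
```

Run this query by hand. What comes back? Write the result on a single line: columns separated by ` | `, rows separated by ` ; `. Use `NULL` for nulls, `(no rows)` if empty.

LEFT JOIN keeps every suppliers row; unmatched ones get NULL for shipments columns.
Group by suppliers.id and compute COUNT(m.id). COUNT(col) of an all-NULL group is 0.
  2: ids {36, 40} → COUNT(m.id)=2
  4: ids {10, 13, 18, 26} → COUNT(m.id)=4
  6: ids {12, 27} → COUNT(m.id)=2
  14: ids {25, 32} → COUNT(m.id)=2
  16: ids {14, 19, 24} → COUNT(m.id)=3

UK | 2 ; Mexico | 4 ; UK | 2 ; UK | 2 ; Mexico | 3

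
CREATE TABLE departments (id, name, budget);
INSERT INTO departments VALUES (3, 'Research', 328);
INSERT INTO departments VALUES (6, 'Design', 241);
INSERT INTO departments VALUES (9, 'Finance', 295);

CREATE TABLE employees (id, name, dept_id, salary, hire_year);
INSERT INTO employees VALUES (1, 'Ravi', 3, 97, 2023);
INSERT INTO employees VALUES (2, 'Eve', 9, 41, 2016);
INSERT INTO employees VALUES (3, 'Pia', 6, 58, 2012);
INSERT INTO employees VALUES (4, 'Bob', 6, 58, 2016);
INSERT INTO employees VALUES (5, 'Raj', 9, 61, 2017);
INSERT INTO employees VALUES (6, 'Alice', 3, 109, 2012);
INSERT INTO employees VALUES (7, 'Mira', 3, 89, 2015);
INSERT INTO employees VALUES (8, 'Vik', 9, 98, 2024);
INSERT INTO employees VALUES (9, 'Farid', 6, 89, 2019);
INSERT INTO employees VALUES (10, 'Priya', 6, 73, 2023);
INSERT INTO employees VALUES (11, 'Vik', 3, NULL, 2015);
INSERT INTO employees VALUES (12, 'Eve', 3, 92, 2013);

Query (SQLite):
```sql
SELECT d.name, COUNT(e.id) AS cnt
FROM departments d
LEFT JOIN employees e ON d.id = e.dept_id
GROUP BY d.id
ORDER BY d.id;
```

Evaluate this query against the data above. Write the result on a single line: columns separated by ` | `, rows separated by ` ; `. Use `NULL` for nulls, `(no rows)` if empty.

LEFT JOIN keeps every departments row; unmatched ones get NULL for employees columns.
Group by departments.id and compute COUNT(e.id). COUNT(col) of an all-NULL group is 0.
  3: ids {1, 6, 7, 11, 12} → COUNT(e.id)=5
  6: ids {3, 4, 9, 10} → COUNT(e.id)=4
  9: ids {2, 5, 8} → COUNT(e.id)=3

Research | 5 ; Design | 4 ; Finance | 3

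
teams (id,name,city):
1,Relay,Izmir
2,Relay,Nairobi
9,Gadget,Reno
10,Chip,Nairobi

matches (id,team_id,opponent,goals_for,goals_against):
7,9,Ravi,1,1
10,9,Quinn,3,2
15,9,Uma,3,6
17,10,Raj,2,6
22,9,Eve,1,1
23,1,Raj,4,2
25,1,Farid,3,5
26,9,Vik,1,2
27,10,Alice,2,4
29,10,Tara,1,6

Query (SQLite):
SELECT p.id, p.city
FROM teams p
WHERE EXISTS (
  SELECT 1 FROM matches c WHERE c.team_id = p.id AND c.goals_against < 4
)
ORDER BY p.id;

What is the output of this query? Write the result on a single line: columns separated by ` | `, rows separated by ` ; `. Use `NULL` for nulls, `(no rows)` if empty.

For each teams row, check whether any matches with matching team_id has goals_against < 4.
Keep rows where that is true.

1 | Izmir ; 9 | Reno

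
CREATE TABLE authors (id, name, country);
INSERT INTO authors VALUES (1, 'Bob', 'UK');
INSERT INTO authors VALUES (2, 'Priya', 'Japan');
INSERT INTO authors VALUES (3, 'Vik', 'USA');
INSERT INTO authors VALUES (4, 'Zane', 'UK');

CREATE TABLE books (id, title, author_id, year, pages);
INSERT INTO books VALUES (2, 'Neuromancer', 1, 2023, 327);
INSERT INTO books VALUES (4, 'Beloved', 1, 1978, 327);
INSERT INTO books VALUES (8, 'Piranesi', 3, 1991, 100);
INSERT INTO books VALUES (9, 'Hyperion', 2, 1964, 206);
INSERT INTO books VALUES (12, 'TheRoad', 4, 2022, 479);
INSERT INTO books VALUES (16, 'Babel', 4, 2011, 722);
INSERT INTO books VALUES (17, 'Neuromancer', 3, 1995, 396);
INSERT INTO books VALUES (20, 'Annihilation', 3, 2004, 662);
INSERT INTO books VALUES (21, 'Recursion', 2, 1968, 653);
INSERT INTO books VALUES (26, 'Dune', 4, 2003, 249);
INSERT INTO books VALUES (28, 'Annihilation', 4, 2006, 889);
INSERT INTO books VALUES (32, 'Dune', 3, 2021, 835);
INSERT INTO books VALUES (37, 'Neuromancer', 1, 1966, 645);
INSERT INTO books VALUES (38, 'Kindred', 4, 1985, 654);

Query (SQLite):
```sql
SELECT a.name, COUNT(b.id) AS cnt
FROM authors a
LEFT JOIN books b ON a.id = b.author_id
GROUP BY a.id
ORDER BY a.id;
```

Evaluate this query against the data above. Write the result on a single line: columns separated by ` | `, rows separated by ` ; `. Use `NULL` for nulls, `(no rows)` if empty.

LEFT JOIN keeps every authors row; unmatched ones get NULL for books columns.
Group by authors.id and compute COUNT(b.id). COUNT(col) of an all-NULL group is 0.
  1: ids {2, 4, 37} → COUNT(b.id)=3
  2: ids {9, 21} → COUNT(b.id)=2
  3: ids {8, 17, 20, 32} → COUNT(b.id)=4
  4: ids {12, 16, 26, 28, 38} → COUNT(b.id)=5

Bob | 3 ; Priya | 2 ; Vik | 4 ; Zane | 5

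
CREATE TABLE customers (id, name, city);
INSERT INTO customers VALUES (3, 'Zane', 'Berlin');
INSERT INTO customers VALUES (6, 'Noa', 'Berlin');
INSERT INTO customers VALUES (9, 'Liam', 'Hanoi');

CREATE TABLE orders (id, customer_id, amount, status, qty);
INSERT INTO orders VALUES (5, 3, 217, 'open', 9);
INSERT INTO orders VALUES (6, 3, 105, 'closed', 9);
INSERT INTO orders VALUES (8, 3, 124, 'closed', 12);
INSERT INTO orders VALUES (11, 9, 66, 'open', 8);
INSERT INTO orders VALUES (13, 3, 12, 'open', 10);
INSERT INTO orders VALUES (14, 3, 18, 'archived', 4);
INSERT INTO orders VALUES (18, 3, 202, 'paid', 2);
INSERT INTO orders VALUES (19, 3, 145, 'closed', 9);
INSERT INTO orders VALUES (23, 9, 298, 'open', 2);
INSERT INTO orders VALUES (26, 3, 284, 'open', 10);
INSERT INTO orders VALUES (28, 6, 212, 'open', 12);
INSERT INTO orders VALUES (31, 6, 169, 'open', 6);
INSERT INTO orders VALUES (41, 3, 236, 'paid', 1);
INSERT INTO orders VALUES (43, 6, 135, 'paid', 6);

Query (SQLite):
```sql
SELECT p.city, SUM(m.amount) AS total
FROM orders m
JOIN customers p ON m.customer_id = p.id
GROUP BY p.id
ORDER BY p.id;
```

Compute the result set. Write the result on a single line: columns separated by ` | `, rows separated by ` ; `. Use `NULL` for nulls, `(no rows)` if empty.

Join each orders row to its customers via customer_id.
Group joined rows by customers.id; compute SUM(m.amount) per group.
  3: ids {5, 6, 8, 13, 14, 18, 19, 26, 41} → SUM(m.amount)=1343
  6: ids {28, 31, 43} → SUM(m.amount)=516
  9: ids {11, 23} → SUM(m.amount)=364

Berlin | 1343 ; Berlin | 516 ; Hanoi | 364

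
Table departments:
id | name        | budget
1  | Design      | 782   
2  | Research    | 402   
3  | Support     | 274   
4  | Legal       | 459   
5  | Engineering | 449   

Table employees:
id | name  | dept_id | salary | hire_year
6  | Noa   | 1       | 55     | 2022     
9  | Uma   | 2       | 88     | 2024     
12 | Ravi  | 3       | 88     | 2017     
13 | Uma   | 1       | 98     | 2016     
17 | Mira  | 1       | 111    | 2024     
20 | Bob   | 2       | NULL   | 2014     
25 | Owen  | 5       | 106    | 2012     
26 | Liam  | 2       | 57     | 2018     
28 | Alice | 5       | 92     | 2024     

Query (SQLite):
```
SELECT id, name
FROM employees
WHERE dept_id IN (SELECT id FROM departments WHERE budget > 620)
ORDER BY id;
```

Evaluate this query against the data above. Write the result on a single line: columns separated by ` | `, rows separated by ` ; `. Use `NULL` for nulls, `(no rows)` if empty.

Inner query: departments.id where budget > 620.
Outer: keep employees rows whose dept_id is in that set.
Inner query → {1}

6 | Noa ; 13 | Uma ; 17 | Mira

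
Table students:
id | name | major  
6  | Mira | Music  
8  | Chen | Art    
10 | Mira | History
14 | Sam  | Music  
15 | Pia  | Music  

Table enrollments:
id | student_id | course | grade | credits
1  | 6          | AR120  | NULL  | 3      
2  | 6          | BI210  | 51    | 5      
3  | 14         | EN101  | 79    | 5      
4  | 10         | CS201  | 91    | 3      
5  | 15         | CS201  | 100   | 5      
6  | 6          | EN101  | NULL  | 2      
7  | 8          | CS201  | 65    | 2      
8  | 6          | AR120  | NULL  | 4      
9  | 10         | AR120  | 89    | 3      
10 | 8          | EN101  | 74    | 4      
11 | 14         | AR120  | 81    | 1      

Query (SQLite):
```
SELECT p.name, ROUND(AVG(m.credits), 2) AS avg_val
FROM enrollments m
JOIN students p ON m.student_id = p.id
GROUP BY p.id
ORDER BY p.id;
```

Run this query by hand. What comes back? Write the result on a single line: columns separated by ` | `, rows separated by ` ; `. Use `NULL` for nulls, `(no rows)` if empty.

Join each enrollments row to its students via student_id.
Group joined rows by students.id; compute ROUND(AVG(m.credits), 2) per group.
  6: ids {1, 2, 6, 8} → ROUND(AVG(m.credits), 2)=3.5
  8: ids {7, 10} → ROUND(AVG(m.credits), 2)=3
  10: ids {4, 9} → ROUND(AVG(m.credits), 2)=3
  14: ids {3, 11} → ROUND(AVG(m.credits), 2)=3
  15: ids {5} → ROUND(AVG(m.credits), 2)=5

Mira | 3.5 ; Chen | 3 ; Mira | 3 ; Sam | 3 ; Pia | 5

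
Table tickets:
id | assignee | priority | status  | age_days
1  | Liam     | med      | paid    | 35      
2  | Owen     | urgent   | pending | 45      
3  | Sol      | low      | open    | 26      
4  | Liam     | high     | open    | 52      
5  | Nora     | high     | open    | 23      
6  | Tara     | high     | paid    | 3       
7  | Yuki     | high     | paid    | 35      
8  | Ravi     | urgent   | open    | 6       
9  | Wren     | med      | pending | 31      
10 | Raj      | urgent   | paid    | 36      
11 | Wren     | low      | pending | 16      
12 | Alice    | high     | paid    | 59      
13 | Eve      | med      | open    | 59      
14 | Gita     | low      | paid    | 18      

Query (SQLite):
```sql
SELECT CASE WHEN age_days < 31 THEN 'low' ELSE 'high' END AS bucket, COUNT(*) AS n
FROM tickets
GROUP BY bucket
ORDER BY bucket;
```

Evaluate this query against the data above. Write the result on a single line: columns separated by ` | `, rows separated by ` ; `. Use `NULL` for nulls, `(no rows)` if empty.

high | 8 ; low | 6

Bucket rows by age_days < 31 → 'low' else 'high'; count each bucket.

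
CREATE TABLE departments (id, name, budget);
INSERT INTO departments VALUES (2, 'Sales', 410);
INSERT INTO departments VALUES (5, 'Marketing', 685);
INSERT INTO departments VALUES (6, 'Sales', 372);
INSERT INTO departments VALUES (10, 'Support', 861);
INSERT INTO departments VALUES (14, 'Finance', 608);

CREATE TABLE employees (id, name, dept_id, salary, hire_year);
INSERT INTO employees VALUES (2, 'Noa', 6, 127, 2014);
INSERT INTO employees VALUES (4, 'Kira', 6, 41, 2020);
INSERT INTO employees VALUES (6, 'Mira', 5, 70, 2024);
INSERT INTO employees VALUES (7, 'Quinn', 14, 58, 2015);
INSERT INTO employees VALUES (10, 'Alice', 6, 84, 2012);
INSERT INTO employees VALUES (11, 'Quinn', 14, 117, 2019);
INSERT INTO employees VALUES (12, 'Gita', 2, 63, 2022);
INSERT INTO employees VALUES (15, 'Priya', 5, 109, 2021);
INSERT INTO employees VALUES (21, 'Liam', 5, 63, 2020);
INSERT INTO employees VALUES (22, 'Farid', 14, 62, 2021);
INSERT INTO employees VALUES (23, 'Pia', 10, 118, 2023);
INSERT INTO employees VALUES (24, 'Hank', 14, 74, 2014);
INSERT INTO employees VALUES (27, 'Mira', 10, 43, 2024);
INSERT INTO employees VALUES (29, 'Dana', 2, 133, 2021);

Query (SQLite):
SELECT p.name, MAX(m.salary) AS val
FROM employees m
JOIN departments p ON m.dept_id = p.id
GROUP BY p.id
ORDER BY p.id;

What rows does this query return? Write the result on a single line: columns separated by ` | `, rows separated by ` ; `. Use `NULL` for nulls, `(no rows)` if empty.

Join each employees row to its departments via dept_id.
Group joined rows by departments.id; compute MAX(m.salary) per group.
  2: ids {12, 29} → MAX(m.salary)=133
  5: ids {6, 15, 21} → MAX(m.salary)=109
  6: ids {2, 4, 10} → MAX(m.salary)=127
  10: ids {23, 27} → MAX(m.salary)=118
  14: ids {7, 11, 22, 24} → MAX(m.salary)=117

Sales | 133 ; Marketing | 109 ; Sales | 127 ; Support | 118 ; Finance | 117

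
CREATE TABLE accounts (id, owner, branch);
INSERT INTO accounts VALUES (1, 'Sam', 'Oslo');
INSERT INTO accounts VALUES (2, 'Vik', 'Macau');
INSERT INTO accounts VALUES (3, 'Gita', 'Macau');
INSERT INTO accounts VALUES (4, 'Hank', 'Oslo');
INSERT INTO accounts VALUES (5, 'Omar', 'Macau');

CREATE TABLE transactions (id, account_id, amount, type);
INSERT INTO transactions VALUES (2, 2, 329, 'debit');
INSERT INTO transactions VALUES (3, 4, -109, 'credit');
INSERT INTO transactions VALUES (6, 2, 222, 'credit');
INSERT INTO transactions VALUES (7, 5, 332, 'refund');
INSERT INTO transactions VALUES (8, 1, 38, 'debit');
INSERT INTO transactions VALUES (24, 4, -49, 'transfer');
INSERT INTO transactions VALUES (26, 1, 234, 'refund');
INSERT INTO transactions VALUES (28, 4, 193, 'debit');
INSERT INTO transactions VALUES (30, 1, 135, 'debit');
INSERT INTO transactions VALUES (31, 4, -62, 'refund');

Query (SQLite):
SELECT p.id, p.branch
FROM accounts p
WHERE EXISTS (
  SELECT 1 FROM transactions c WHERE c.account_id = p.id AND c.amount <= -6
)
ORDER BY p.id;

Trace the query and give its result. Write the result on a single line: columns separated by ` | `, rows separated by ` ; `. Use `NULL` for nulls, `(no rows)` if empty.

For each accounts row, check whether any transactions with matching account_id has amount <= -6.
Keep rows where that is true.

4 | Oslo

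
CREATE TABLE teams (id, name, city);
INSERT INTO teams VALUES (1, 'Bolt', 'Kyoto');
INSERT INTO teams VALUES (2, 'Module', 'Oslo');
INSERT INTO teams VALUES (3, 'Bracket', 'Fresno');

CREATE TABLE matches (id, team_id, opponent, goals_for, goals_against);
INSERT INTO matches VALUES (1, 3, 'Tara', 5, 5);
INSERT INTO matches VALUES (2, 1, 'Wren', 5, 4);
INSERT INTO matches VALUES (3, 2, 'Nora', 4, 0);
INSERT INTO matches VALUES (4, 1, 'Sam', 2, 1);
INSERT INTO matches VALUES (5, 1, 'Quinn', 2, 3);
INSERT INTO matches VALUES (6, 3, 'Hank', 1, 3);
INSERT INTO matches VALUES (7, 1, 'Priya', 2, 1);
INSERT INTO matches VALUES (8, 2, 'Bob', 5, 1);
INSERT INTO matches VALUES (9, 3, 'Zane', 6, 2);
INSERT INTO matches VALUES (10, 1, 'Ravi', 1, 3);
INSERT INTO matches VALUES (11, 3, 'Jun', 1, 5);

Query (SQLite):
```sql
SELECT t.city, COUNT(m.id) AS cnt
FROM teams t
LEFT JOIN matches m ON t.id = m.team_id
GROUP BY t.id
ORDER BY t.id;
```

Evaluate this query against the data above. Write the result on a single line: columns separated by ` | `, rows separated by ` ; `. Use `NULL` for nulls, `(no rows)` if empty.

Kyoto | 5 ; Oslo | 2 ; Fresno | 4

LEFT JOIN keeps every teams row; unmatched ones get NULL for matches columns.
Group by teams.id and compute COUNT(m.id). COUNT(col) of an all-NULL group is 0.
  1: ids {2, 4, 5, 7, 10} → COUNT(m.id)=5
  2: ids {3, 8} → COUNT(m.id)=2
  3: ids {1, 6, 9, 11} → COUNT(m.id)=4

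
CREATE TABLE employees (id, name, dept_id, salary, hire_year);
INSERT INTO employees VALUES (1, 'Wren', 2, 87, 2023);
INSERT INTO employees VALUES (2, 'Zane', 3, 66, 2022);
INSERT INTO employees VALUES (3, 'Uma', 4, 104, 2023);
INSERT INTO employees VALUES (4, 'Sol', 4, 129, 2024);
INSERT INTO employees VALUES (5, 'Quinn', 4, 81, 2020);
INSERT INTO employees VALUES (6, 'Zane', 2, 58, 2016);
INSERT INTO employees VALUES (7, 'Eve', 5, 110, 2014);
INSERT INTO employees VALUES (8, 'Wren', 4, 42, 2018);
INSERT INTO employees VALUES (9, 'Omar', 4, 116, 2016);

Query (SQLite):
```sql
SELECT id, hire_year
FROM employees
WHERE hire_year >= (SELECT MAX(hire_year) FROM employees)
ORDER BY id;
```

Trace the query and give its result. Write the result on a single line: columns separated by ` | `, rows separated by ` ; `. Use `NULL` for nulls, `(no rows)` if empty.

4 | 2024

Scalar subquery: MAX(hire_year) over all employees rows = 2024.
Keep rows where hire_year >= that value.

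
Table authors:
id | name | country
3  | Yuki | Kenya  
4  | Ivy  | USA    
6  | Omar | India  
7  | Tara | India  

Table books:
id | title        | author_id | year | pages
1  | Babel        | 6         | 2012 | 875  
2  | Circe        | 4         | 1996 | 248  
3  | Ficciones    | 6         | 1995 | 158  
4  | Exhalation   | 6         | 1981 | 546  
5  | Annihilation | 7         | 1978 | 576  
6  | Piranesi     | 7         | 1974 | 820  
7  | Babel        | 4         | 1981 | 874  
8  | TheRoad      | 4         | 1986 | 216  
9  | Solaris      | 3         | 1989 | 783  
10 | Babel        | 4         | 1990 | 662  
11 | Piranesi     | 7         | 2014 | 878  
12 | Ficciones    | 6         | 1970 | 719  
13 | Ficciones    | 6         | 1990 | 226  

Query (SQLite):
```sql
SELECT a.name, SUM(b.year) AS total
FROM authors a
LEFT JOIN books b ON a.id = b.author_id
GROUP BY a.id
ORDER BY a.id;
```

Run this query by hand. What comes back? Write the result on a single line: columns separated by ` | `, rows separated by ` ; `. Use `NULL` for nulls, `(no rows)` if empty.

LEFT JOIN keeps every authors row; unmatched ones get NULL for books columns.
Group by authors.id and compute SUM(b.year). SUM over an all-NULL group is NULL.
  3: ids {9} → SUM(b.year)=1989
  4: ids {2, 7, 8, 10} → SUM(b.year)=7953
  6: ids {1, 3, 4, 12, 13} → SUM(b.year)=9948
  7: ids {5, 6, 11} → SUM(b.year)=5966

Yuki | 1989 ; Ivy | 7953 ; Omar | 9948 ; Tara | 5966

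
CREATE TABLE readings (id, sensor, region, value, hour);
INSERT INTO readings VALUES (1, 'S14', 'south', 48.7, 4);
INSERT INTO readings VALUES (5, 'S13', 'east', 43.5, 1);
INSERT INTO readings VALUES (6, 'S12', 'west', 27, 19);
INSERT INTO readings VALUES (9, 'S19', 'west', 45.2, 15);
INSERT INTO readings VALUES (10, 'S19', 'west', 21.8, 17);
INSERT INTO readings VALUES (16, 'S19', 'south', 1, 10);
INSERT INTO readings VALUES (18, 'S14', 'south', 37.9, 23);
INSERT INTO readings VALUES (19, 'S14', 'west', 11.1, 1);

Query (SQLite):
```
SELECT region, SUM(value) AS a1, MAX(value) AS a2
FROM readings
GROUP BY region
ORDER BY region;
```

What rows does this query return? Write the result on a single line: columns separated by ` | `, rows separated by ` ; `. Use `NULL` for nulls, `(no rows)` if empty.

east | 43.5 | 43.5 ; south | 87.6 | 48.7 ; west | 105.1 | 45.2

Group readings by region.
Per group compute: SUM(value), MAX(value).
  east: ids {5} → SUM(value)=43.5, MAX(value)=43.5
  south: ids {1, 16, 18} → SUM(value)=87.6, MAX(value)=48.7
  west: ids {6, 9, 10, 19} → SUM(value)=105.1, MAX(value)=45.2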